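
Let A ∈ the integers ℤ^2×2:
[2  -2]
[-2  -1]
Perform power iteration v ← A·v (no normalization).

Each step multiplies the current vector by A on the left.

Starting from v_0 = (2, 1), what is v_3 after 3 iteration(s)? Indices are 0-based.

v_0 = (2, 1).
v_1 = A·v_0 = (2, -5).
v_2 = A·v_1 = (14, 1).
v_3 = A·v_2 = (26, -29).

v_3 = (26, -29)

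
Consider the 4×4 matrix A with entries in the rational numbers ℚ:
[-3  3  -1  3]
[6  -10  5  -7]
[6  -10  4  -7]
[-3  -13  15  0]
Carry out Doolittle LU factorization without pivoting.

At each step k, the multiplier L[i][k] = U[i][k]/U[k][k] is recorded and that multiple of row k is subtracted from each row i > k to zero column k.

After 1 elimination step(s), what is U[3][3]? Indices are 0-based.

U[3][3] = -3

k=0: U[0][0]=-3
  eliminate (1,0): mult=-2, new row 1: (0, -4, 3, -1); set L[1][0]=-2
  eliminate (2,0): mult=-2, new row 2: (0, -4, 2, -1); set L[2][0]=-2
  eliminate (3,0): mult=1, new row 3: (0, -16, 16, -3); set L[3][0]=1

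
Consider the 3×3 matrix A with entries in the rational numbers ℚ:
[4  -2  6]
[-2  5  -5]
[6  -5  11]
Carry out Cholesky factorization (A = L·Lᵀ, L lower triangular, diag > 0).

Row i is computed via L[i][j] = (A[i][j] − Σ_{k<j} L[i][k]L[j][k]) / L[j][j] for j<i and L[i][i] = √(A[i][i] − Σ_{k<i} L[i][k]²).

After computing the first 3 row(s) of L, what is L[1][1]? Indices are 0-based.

L[1][1] = 2

Step 1: L[0][0] = √(4) = 2.
  L[1][0] = (-2) / L[0][0] = -1.
Step 2: L[1][1] = √(4) = 2.
  L[2][0] = (6) / L[0][0] = 3.
  L[2][1] = (-2) / L[1][1] = -1.
Step 3: L[2][2] = √(1) = 1.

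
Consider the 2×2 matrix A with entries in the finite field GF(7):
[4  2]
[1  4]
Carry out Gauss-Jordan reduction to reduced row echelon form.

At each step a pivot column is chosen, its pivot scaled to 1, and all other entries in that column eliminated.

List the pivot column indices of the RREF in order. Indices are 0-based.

pivot columns: 0

pivot(0,0)=4: scale R0 → (1, 4)
  clear (1,0): R1 −= (1)R0 → (0, 0)
col 1: no nonzero at/below row 1; advance.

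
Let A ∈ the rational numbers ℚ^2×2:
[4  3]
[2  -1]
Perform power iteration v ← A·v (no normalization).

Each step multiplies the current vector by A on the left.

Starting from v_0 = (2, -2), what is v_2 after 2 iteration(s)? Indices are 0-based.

v_2 = (26, -2)

v_0 = (2, -2).
v_1 = A·v_0 = (2, 6).
v_2 = A·v_1 = (26, -2).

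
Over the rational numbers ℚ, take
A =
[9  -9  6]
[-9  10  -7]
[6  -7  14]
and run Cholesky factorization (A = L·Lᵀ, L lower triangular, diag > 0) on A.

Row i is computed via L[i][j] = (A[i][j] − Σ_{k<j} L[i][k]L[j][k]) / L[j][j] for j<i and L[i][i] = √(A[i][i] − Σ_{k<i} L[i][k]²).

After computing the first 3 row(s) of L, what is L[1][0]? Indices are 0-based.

Step 1: L[0][0] = √(9) = 3.
  L[1][0] = (-9) / L[0][0] = -3.
Step 2: L[1][1] = √(1) = 1.
  L[2][0] = (6) / L[0][0] = 2.
  L[2][1] = (-1) / L[1][1] = -1.
Step 3: L[2][2] = √(9) = 3.

L[1][0] = -3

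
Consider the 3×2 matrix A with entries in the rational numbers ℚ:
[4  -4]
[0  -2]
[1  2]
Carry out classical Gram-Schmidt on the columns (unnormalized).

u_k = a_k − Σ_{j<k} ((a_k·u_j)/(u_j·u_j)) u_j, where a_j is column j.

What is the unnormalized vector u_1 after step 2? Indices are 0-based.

Step 1: u_0 = a_0 = (4, 0, 1).
Step 2: u_1 = a_1 − (-14/17)·u_0 = (-12/17, -2, 48/17).

u_1 = (-12/17, -2, 48/17)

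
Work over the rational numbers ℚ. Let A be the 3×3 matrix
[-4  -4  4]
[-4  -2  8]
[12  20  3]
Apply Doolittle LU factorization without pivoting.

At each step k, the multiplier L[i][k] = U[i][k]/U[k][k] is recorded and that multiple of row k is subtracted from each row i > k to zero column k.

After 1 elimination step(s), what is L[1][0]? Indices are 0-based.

k=0: U[0][0]=-4
  eliminate (1,0): mult=1, new row 1: (0, 2, 4); set L[1][0]=1
  eliminate (2,0): mult=-3, new row 2: (0, 8, 15); set L[2][0]=-3

L[1][0] = 1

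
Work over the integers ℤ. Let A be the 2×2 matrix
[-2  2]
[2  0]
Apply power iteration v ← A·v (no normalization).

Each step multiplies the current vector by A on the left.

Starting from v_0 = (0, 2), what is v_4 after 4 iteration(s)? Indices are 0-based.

v_0 = (0, 2).
v_1 = A·v_0 = (4, 0).
v_2 = A·v_1 = (-8, 8).
v_3 = A·v_2 = (32, -16).
v_4 = A·v_3 = (-96, 64).

v_4 = (-96, 64)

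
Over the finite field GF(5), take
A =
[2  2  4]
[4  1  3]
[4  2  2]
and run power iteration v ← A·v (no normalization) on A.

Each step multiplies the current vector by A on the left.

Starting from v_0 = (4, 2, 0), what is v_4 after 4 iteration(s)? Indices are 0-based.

v_4 = (2, 0, 3)

v_0 = (4, 2, 0).
v_1 = A·v_0 = (2, 3, 0).
v_2 = A·v_1 = (0, 1, 4).
v_3 = A·v_2 = (3, 3, 0).
v_4 = A·v_3 = (2, 0, 3).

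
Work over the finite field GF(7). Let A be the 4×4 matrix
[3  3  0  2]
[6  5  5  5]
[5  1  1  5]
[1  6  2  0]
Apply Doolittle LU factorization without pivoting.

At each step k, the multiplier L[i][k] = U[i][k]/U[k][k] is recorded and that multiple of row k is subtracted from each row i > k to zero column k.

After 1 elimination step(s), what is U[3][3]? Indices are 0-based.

U[3][3] = 4

Step 1: pivot at (0,0) is 3.
  row1 ← row1 − (2)·row0  ⇒  L[1][0]=2, U row1=(0, 6, 5, 1)
  row2 ← row2 − (4)·row0  ⇒  L[2][0]=4, U row2=(0, 3, 1, 4)
  row3 ← row3 − (5)·row0  ⇒  L[3][0]=5, U row3=(0, 5, 2, 4)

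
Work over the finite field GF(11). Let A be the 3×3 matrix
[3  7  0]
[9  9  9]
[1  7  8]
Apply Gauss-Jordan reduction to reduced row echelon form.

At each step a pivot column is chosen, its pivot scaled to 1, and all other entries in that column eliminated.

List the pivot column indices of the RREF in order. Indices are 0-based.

step 1: normalize row 0 (÷3) = (1, 6, 0)
  row 1: subtract 9×row0 = (0, 10, 9)
  row 2: subtract 1×row0 = (0, 1, 8)
step 2: normalize row 1 (÷10) = (0, 1, 2)
  row 0: subtract 6×row1 = (1, 0, 10)
  row 2: subtract 1×row1 = (0, 0, 6)
step 3: normalize row 2 (÷6) = (0, 0, 1)
  row 0: subtract 10×row2 = (1, 0, 0)
  row 1: subtract 2×row2 = (0, 1, 0)

pivot columns: 0, 1, 2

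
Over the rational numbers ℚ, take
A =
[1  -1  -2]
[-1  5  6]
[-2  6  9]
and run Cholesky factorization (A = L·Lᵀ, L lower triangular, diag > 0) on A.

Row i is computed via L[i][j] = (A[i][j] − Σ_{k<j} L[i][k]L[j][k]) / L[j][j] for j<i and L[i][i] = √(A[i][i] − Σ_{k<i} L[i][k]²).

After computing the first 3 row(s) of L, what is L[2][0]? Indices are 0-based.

L[2][0] = -2

Step 1: L[0][0] = √(1) = 1.
  L[1][0] = (-1) / L[0][0] = -1.
Step 2: L[1][1] = √(4) = 2.
  L[2][0] = (-2) / L[0][0] = -2.
  L[2][1] = (4) / L[1][1] = 2.
Step 3: L[2][2] = √(1) = 1.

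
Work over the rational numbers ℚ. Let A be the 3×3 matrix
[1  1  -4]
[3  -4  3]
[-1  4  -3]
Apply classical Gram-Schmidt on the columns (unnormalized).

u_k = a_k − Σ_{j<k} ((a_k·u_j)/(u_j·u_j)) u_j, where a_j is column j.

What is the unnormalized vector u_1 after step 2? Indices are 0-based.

u_1 = (26/11, 1/11, 29/11)

Step 1: u_0 = a_0 = (1, 3, -1).
Step 2: u_1 = a_1 − (-15/11)·u_0 = (26/11, 1/11, 29/11).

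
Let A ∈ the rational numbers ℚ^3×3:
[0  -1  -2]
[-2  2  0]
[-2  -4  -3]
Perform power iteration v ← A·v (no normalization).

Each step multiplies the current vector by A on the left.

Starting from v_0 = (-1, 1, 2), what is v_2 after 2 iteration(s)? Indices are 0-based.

v_0 = (-1, 1, 2).
v_1 = A·v_0 = (-5, 4, -8).
v_2 = A·v_1 = (12, 18, 18).

v_2 = (12, 18, 18)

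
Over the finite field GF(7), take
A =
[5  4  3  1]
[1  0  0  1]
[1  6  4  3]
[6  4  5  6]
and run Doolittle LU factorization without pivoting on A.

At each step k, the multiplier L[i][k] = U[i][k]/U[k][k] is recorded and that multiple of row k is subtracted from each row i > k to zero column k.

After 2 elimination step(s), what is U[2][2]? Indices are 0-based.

[col 0] pivot 5
  R1 -= 3*R0 → (0, 2, 5, 5)  (L[1][0] := 3)
  R2 -= 3*R0 → (0, 1, 2, 0)  (L[2][0] := 3)
  R3 -= 4*R0 → (0, 2, 0, 2)  (L[3][0] := 4)
[col 1] pivot 2
  R2 -= 4*R1 → (0, 0, 3, 1)  (L[2][1] := 4)
  R3 -= 1*R1 → (0, 0, 2, 4)  (L[3][1] := 1)

U[2][2] = 3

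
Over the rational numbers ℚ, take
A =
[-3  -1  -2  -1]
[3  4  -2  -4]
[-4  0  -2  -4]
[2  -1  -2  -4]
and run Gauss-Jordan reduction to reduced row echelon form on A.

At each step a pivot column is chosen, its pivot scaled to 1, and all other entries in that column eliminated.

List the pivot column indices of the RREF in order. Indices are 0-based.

step 1: normalize row 0 (÷-3) = (1, 1/3, 2/3, 1/3)
  row 1: subtract 3×row0 = (0, 3, -4, -5)
  row 2: subtract -4×row0 = (0, 4/3, 2/3, -8/3)
  row 3: subtract 2×row0 = (0, -5/3, -10/3, -14/3)
step 2: normalize row 1 (÷3) = (0, 1, -4/3, -5/3)
  row 0: subtract 1/3×row1 = (1, 0, 10/9, 8/9)
  row 2: subtract 4/3×row1 = (0, 0, 22/9, -4/9)
  row 3: subtract -5/3×row1 = (0, 0, -50/9, -67/9)
step 3: normalize row 2 (÷22/9) = (0, 0, 1, -2/11)
  row 0: subtract 10/9×row2 = (1, 0, 0, 12/11)
  row 1: subtract -4/3×row2 = (0, 1, 0, -21/11)
  row 3: subtract -50/9×row2 = (0, 0, 0, -93/11)
step 4: normalize row 3 (÷-93/11) = (0, 0, 0, 1)
  row 0: subtract 12/11×row3 = (1, 0, 0, 0)
  row 1: subtract -21/11×row3 = (0, 1, 0, 0)
  row 2: subtract -2/11×row3 = (0, 0, 1, 0)

pivot columns: 0, 1, 2, 3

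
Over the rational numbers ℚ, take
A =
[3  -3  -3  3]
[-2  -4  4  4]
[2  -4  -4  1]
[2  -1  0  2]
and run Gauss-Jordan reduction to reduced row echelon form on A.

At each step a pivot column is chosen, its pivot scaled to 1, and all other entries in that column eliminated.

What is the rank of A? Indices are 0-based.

rank = 4

step 1: normalize row 0 (÷3) = (1, -1, -1, 1)
  row 1: subtract -2×row0 = (0, -6, 2, 6)
  row 2: subtract 2×row0 = (0, -2, -2, -1)
  row 3: subtract 2×row0 = (0, 1, 2, 0)
step 2: normalize row 1 (÷-6) = (0, 1, -1/3, -1)
  row 0: subtract -1×row1 = (1, 0, -4/3, 0)
  row 2: subtract -2×row1 = (0, 0, -8/3, -3)
  row 3: subtract 1×row1 = (0, 0, 7/3, 1)
step 3: normalize row 2 (÷-8/3) = (0, 0, 1, 9/8)
  row 0: subtract -4/3×row2 = (1, 0, 0, 3/2)
  row 1: subtract -1/3×row2 = (0, 1, 0, -5/8)
  row 3: subtract 7/3×row2 = (0, 0, 0, -13/8)
step 4: normalize row 3 (÷-13/8) = (0, 0, 0, 1)
  row 0: subtract 3/2×row3 = (1, 0, 0, 0)
  row 1: subtract -5/8×row3 = (0, 1, 0, 0)
  row 2: subtract 9/8×row3 = (0, 0, 1, 0)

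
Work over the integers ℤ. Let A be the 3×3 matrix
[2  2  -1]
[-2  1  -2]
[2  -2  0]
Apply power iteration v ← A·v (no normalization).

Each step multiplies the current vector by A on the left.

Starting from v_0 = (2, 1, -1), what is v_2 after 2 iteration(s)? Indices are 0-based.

v_0 = (2, 1, -1).
v_1 = A·v_0 = (7, -1, 2).
v_2 = A·v_1 = (10, -19, 16).

v_2 = (10, -19, 16)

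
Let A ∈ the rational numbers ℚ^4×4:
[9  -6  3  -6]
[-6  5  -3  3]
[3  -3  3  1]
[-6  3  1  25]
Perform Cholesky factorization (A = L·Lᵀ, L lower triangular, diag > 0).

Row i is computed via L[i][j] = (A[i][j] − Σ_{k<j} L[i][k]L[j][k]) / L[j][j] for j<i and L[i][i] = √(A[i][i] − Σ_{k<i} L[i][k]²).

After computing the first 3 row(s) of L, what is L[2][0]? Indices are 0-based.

L[2][0] = 1

Step 1: L[0][0] = √(9) = 3.
  L[1][0] = (-6) / L[0][0] = -2.
Step 2: L[1][1] = √(1) = 1.
  L[2][0] = (3) / L[0][0] = 1.
  L[2][1] = (-1) / L[1][1] = -1.
Step 3: L[2][2] = √(1) = 1.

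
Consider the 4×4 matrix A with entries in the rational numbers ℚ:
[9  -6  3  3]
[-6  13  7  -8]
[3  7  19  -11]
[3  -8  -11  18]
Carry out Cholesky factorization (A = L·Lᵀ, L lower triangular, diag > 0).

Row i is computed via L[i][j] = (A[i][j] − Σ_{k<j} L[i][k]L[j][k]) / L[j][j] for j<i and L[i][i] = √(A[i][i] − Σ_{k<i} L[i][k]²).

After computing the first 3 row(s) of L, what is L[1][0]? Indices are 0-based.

Step 1: L[0][0] = √(9) = 3.
  L[1][0] = (-6) / L[0][0] = -2.
Step 2: L[1][1] = √(9) = 3.
  L[2][0] = (3) / L[0][0] = 1.
  L[2][1] = (9) / L[1][1] = 3.
Step 3: L[2][2] = √(9) = 3.

L[1][0] = -2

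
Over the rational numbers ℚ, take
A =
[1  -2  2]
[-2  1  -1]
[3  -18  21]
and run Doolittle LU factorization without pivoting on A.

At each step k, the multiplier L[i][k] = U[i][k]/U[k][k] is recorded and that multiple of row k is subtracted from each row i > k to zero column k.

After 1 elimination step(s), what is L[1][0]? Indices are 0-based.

k=0: U[0][0]=1
  eliminate (1,0): mult=-2, new row 1: (0, -3, 3); set L[1][0]=-2
  eliminate (2,0): mult=3, new row 2: (0, -12, 15); set L[2][0]=3

L[1][0] = -2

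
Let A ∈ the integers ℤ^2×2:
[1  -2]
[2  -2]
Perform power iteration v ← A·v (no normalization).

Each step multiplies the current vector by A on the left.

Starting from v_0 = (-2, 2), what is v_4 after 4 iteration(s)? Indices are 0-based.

v_0 = (-2, 2).
v_1 = A·v_0 = (-6, -8).
v_2 = A·v_1 = (10, 4).
v_3 = A·v_2 = (2, 12).
v_4 = A·v_3 = (-22, -20).

v_4 = (-22, -20)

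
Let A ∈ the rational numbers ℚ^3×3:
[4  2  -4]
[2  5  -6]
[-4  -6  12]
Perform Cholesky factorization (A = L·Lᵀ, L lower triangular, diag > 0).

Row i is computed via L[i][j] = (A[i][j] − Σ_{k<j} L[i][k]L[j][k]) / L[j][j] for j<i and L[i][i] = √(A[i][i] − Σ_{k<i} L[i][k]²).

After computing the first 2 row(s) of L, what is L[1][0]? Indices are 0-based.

L[1][0] = 1

Step 1: L[0][0] = √(4) = 2.
  L[1][0] = (2) / L[0][0] = 1.
Step 2: L[1][1] = √(4) = 2.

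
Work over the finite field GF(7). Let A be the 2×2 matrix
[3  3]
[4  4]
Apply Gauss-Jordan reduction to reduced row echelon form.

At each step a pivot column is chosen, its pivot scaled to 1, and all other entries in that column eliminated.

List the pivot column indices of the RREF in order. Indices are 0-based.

pivot columns: 0

pivot(0,0)=3: scale R0 → (1, 1)
  clear (1,0): R1 −= (4)R0 → (0, 0)
col 1: no nonzero at/below row 1; advance.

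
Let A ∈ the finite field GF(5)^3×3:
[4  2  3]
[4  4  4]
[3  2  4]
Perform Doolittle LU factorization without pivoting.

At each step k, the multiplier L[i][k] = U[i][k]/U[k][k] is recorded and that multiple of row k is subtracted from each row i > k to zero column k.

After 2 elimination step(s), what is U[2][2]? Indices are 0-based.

U[2][2] = 4

[col 0] pivot 4
  R1 -= 1*R0 → (0, 2, 1)  (L[1][0] := 1)
  R2 -= 2*R0 → (0, 3, 3)  (L[2][0] := 2)
[col 1] pivot 2
  R2 -= 4*R1 → (0, 0, 4)  (L[2][1] := 4)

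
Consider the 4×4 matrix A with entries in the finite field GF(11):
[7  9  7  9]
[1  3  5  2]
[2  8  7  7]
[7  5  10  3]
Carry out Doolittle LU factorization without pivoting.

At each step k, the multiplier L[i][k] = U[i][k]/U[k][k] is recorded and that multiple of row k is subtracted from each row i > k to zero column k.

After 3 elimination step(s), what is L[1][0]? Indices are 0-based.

Step 1: pivot at (0,0) is 7.
  row1 ← row1 − (8)·row0  ⇒  L[1][0]=8, U row1=(0, 8, 4, 7)
  row2 ← row2 − (5)·row0  ⇒  L[2][0]=5, U row2=(0, 7, 5, 6)
  row3 ← row3 − (1)·row0  ⇒  L[3][0]=1, U row3=(0, 7, 3, 5)
Step 2: pivot at (1,1) is 8.
  row2 ← row2 − (5)·row1  ⇒  L[2][1]=5, U row2=(0, 0, 7, 4)
  row3 ← row3 − (5)·row1  ⇒  L[3][1]=5, U row3=(0, 0, 5, 3)
Step 3: pivot at (2,2) is 7.
  row3 ← row3 − (7)·row2  ⇒  L[3][2]=7, U row3=(0, 0, 0, 8)

L[1][0] = 8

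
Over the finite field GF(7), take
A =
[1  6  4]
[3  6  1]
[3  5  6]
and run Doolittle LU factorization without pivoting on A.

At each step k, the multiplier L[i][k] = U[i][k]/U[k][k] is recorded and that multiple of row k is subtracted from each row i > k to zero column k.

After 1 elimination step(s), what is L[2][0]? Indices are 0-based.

k=0: U[0][0]=1
  eliminate (1,0): mult=3, new row 1: (0, 2, 3); set L[1][0]=3
  eliminate (2,0): mult=3, new row 2: (0, 1, 1); set L[2][0]=3

L[2][0] = 3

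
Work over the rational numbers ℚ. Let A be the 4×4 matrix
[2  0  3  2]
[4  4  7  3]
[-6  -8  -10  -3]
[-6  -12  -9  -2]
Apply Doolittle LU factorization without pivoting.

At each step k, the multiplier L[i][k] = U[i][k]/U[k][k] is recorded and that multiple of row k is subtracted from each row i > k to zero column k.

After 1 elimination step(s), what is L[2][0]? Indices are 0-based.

Step 1: pivot at (0,0) is 2.
  row1 ← row1 − (2)·row0  ⇒  L[1][0]=2, U row1=(0, 4, 1, -1)
  row2 ← row2 − (-3)·row0  ⇒  L[2][0]=-3, U row2=(0, -8, -1, 3)
  row3 ← row3 − (-3)·row0  ⇒  L[3][0]=-3, U row3=(0, -12, 0, 4)

L[2][0] = -3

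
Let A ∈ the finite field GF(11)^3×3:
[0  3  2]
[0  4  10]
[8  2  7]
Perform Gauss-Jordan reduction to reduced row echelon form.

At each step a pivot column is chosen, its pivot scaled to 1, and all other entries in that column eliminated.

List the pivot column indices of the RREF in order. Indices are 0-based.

step 1: exchange rows 0,2
step 1: normalize row 0 (÷8) = (1, 3, 5)
step 2: normalize row 1 (÷4) = (0, 1, 8)
  row 0: subtract 3×row1 = (1, 0, 3)
  row 2: subtract 3×row1 = (0, 0, 0)
skip col 2 (zero from row 2)

pivot columns: 0, 1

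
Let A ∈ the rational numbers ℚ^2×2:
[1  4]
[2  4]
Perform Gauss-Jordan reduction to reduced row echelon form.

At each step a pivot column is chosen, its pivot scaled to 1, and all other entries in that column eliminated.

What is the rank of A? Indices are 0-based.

pivot(0,0)=1: scale R0 → (1, 4)
  clear (1,0): R1 −= (2)R0 → (0, -4)
pivot(1,1)=-4: scale R1 → (0, 1)
  clear (0,1): R0 −= (4)R1 → (1, 0)

rank = 2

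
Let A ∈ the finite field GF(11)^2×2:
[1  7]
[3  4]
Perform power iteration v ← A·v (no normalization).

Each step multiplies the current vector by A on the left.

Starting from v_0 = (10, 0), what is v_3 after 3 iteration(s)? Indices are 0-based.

v_0 = (10, 0).
v_1 = A·v_0 = (10, 8).
v_2 = A·v_1 = (0, 7).
v_3 = A·v_2 = (5, 6).

v_3 = (5, 6)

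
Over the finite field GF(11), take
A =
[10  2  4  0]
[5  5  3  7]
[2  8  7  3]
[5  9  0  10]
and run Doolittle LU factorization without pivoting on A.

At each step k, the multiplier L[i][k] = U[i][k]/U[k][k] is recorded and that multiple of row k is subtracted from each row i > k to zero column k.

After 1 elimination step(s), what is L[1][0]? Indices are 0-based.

L[1][0] = 6

Step 1: pivot at (0,0) is 10.
  row1 ← row1 − (6)·row0  ⇒  L[1][0]=6, U row1=(0, 4, 1, 7)
  row2 ← row2 − (9)·row0  ⇒  L[2][0]=9, U row2=(0, 1, 4, 3)
  row3 ← row3 − (6)·row0  ⇒  L[3][0]=6, U row3=(0, 8, 9, 10)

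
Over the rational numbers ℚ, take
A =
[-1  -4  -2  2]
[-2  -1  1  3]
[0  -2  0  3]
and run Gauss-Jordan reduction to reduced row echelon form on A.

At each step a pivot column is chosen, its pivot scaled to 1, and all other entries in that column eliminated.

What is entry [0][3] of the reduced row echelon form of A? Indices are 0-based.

M[0][3] = 1/5

pivot(0,0)=-1: scale R0 → (1, 4, 2, -2)
  clear (1,0): R1 −= (-2)R0 → (0, 7, 5, -1)
pivot(1,1)=7: scale R1 → (0, 1, 5/7, -1/7)
  clear (0,1): R0 −= (4)R1 → (1, 0, -6/7, -10/7)
  clear (2,1): R2 −= (-2)R1 → (0, 0, 10/7, 19/7)
pivot(2,2)=10/7: scale R2 → (0, 0, 1, 19/10)
  clear (0,2): R0 −= (-6/7)R2 → (1, 0, 0, 1/5)
  clear (1,2): R1 −= (5/7)R2 → (0, 1, 0, -3/2)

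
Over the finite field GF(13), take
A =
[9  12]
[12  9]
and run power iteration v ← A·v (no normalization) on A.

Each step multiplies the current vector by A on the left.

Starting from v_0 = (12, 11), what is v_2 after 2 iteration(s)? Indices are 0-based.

v_2 = (6, 10)

v_0 = (12, 11).
v_1 = A·v_0 = (6, 9).
v_2 = A·v_1 = (6, 10).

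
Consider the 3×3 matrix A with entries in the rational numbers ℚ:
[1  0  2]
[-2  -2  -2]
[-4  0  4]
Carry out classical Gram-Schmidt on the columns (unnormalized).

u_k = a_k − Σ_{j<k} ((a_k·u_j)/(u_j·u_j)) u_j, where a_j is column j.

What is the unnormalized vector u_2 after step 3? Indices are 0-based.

u_2 = (48/17, 0, 12/17)

Step 1: u_0 = a_0 = (1, -2, -4).
Step 2: u_1 = a_1 − (4/21)·u_0 = (-4/21, -34/21, 16/21).
Step 3: u_2 = a_2 − (-10/21)·u_0 − (31/17)·u_1 = (48/17, 0, 12/17).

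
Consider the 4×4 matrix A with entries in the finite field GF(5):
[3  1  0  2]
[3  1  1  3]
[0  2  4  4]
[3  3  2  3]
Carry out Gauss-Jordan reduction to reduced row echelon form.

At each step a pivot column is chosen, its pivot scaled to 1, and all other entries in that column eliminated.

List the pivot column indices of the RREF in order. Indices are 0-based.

[1] R0 /= 3  ⇒  (1, 2, 0, 4)
     R1 -= 3·R0  ⇒  (0, 0, 1, 1)
     R3 -= 3·R0  ⇒  (0, 2, 2, 1)
[2] R1 <-> R2
[2] R1 /= 2  ⇒  (0, 1, 2, 2)
     R0 -= 2·R1  ⇒  (1, 0, 1, 0)
     R3 -= 2·R1  ⇒  (0, 0, 3, 2)
[3] R2 /= 1  ⇒  (0, 0, 1, 1)
     R0 -= 1·R2  ⇒  (1, 0, 0, 4)
     R1 -= 2·R2  ⇒  (0, 1, 0, 0)
     R3 -= 3·R2  ⇒  (0, 0, 0, 4)
[4] R3 /= 4  ⇒  (0, 0, 0, 1)
     R0 -= 4·R3  ⇒  (1, 0, 0, 0)
     R2 -= 1·R3  ⇒  (0, 0, 1, 0)

pivot columns: 0, 1, 2, 3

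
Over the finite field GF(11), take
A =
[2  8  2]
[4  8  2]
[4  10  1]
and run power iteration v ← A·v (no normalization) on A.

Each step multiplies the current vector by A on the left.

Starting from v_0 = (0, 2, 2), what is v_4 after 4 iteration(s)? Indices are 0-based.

v_0 = (0, 2, 2).
v_1 = A·v_0 = (9, 9, 0).
v_2 = A·v_1 = (2, 9, 5).
v_3 = A·v_2 = (9, 2, 4).
v_4 = A·v_3 = (9, 5, 5).

v_4 = (9, 5, 5)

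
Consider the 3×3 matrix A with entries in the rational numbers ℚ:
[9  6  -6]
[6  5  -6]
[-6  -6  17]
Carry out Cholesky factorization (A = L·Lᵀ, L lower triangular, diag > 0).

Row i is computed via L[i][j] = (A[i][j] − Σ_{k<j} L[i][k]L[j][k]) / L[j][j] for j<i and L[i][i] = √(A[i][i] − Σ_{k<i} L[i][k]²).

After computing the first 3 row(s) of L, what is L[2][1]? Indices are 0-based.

Step 1: L[0][0] = √(9) = 3.
  L[1][0] = (6) / L[0][0] = 2.
Step 2: L[1][1] = √(1) = 1.
  L[2][0] = (-6) / L[0][0] = -2.
  L[2][1] = (-2) / L[1][1] = -2.
Step 3: L[2][2] = √(9) = 3.

L[2][1] = -2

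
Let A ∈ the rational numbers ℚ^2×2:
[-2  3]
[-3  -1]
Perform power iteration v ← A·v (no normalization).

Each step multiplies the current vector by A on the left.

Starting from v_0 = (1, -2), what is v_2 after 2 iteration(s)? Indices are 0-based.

v_2 = (13, 25)

v_0 = (1, -2).
v_1 = A·v_0 = (-8, -1).
v_2 = A·v_1 = (13, 25).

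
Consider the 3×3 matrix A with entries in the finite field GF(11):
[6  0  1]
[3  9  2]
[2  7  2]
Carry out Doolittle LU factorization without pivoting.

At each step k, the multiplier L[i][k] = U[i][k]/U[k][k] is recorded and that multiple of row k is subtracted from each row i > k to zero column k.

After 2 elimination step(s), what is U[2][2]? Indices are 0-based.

[col 0] pivot 6
  R1 -= 6*R0 → (0, 9, 7)  (L[1][0] := 6)
  R2 -= 4*R0 → (0, 7, 9)  (L[2][0] := 4)
[col 1] pivot 9
  R2 -= 2*R1 → (0, 0, 6)  (L[2][1] := 2)

U[2][2] = 6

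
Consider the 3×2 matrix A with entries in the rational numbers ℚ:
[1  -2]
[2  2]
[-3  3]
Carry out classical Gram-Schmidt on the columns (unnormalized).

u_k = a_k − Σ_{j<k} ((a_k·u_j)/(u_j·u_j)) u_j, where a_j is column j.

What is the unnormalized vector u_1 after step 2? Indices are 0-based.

u_1 = (-3/2, 3, 3/2)

Step 1: u_0 = a_0 = (1, 2, -3).
Step 2: u_1 = a_1 − (-1/2)·u_0 = (-3/2, 3, 3/2).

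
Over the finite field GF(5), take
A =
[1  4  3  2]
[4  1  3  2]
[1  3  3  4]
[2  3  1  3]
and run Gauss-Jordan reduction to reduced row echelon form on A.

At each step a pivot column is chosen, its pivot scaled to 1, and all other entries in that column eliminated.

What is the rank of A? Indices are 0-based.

step 1: normalize row 0 (÷1) = (1, 4, 3, 2)
  row 1: subtract 4×row0 = (0, 0, 1, 4)
  row 2: subtract 1×row0 = (0, 4, 0, 2)
  row 3: subtract 2×row0 = (0, 0, 0, 4)
step 2: exchange rows 1,2
step 2: normalize row 1 (÷4) = (0, 1, 0, 3)
  row 0: subtract 4×row1 = (1, 0, 3, 0)
step 3: normalize row 2 (÷1) = (0, 0, 1, 4)
  row 0: subtract 3×row2 = (1, 0, 0, 3)
step 4: normalize row 3 (÷4) = (0, 0, 0, 1)
  row 0: subtract 3×row3 = (1, 0, 0, 0)
  row 1: subtract 3×row3 = (0, 1, 0, 0)
  row 2: subtract 4×row3 = (0, 0, 1, 0)

rank = 4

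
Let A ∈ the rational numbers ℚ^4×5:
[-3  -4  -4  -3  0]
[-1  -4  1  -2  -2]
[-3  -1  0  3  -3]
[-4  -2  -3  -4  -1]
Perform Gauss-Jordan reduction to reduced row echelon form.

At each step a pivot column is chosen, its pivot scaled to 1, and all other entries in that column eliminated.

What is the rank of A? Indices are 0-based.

rank = 4

pivot(0,0)=-3: scale R0 → (1, 4/3, 4/3, 1, 0)
  clear (1,0): R1 −= (-1)R0 → (0, -8/3, 7/3, -1, -2)
  clear (2,0): R2 −= (-3)R0 → (0, 3, 4, 6, -3)
  clear (3,0): R3 −= (-4)R0 → (0, 10/3, 7/3, 0, -1)
pivot(1,1)=-8/3: scale R1 → (0, 1, -7/8, 3/8, 3/4)
  clear (0,1): R0 −= (4/3)R1 → (1, 0, 5/2, 1/2, -1)
  clear (2,1): R2 −= (3)R1 → (0, 0, 53/8, 39/8, -21/4)
  clear (3,1): R3 −= (10/3)R1 → (0, 0, 21/4, -5/4, -7/2)
pivot(2,2)=53/8: scale R2 → (0, 0, 1, 39/53, -42/53)
  clear (0,2): R0 −= (5/2)R2 → (1, 0, 0, -71/53, 52/53)
  clear (1,2): R1 −= (-7/8)R2 → (0, 1, 0, 54/53, 3/53)
  clear (3,2): R3 −= (21/4)R2 → (0, 0, 0, -271/53, 35/53)
pivot(3,3)=-271/53: scale R3 → (0, 0, 0, 1, -35/271)
  clear (0,3): R0 −= (-71/53)R3 → (1, 0, 0, 0, 219/271)
  clear (1,3): R1 −= (54/53)R3 → (0, 1, 0, 0, 51/271)
  clear (2,3): R2 −= (39/53)R3 → (0, 0, 1, 0, -189/271)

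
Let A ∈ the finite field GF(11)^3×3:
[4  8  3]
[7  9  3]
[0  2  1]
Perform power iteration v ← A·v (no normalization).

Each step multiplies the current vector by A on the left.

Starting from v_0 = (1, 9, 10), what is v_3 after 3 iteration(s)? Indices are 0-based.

v_3 = (1, 8, 3)

v_0 = (1, 9, 10).
v_1 = A·v_0 = (7, 8, 6).
v_2 = A·v_1 = (0, 7, 0).
v_3 = A·v_2 = (1, 8, 3).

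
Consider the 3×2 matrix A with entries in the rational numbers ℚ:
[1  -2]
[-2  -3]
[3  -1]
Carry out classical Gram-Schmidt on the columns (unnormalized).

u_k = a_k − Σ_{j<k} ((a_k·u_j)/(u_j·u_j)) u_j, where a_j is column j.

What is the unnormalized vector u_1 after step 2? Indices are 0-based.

Step 1: u_0 = a_0 = (1, -2, 3).
Step 2: u_1 = a_1 − (1/14)·u_0 = (-29/14, -20/7, -17/14).

u_1 = (-29/14, -20/7, -17/14)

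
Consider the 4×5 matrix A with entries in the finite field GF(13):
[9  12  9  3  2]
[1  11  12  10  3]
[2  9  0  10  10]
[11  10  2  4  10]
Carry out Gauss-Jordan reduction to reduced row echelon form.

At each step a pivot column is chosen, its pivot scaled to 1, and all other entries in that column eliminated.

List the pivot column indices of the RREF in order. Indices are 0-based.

pivot columns: 0, 1, 2, 4

step 1: normalize row 0 (÷9) = (1, 10, 1, 9, 6)
  row 1: subtract 1×row0 = (0, 1, 11, 1, 10)
  row 2: subtract 2×row0 = (0, 2, 11, 5, 11)
  row 3: subtract 11×row0 = (0, 4, 4, 9, 9)
step 2: normalize row 1 (÷1) = (0, 1, 11, 1, 10)
  row 0: subtract 10×row1 = (1, 0, 8, 12, 10)
  row 2: subtract 2×row1 = (0, 0, 2, 3, 4)
  row 3: subtract 4×row1 = (0, 0, 12, 5, 8)
step 3: normalize row 2 (÷2) = (0, 0, 1, 8, 2)
  row 0: subtract 8×row2 = (1, 0, 0, 0, 7)
  row 1: subtract 11×row2 = (0, 1, 0, 4, 1)
  row 3: subtract 12×row2 = (0, 0, 0, 0, 10)
skip col 3 (zero from row 3)
step 4: normalize row 3 (÷10) = (0, 0, 0, 0, 1)
  row 0: subtract 7×row3 = (1, 0, 0, 0, 0)
  row 1: subtract 1×row3 = (0, 1, 0, 4, 0)
  row 2: subtract 2×row3 = (0, 0, 1, 8, 0)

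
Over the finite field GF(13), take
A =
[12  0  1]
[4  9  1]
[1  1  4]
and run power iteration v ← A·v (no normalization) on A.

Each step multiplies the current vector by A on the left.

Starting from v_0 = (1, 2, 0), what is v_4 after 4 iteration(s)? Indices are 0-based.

v_0 = (1, 2, 0).
v_1 = A·v_0 = (12, 9, 3).
v_2 = A·v_1 = (4, 2, 7).
v_3 = A·v_2 = (3, 2, 8).
v_4 = A·v_3 = (5, 12, 11).

v_4 = (5, 12, 11)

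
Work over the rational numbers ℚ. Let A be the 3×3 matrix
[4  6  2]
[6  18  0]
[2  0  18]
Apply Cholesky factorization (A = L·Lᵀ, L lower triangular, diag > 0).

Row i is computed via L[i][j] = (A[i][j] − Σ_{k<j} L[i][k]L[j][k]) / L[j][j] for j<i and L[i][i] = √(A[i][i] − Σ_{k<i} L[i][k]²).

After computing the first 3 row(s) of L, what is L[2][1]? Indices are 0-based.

Step 1: L[0][0] = √(4) = 2.
  L[1][0] = (6) / L[0][0] = 3.
Step 2: L[1][1] = √(9) = 3.
  L[2][0] = (2) / L[0][0] = 1.
  L[2][1] = (-3) / L[1][1] = -1.
Step 3: L[2][2] = √(16) = 4.

L[2][1] = -1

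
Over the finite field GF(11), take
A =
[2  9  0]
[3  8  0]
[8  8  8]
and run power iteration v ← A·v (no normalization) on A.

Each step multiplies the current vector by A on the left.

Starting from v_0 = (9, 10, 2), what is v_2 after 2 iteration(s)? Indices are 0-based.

v_0 = (9, 10, 2).
v_1 = A·v_0 = (9, 8, 3).
v_2 = A·v_1 = (2, 3, 6).

v_2 = (2, 3, 6)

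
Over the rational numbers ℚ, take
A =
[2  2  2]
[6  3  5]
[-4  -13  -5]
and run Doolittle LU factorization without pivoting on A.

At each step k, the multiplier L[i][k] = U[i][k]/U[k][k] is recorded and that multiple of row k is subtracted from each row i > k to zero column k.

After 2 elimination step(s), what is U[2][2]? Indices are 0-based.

[col 0] pivot 2
  R1 -= 3*R0 → (0, -3, -1)  (L[1][0] := 3)
  R2 -= -2*R0 → (0, -9, -1)  (L[2][0] := -2)
[col 1] pivot -3
  R2 -= 3*R1 → (0, 0, 2)  (L[2][1] := 3)

U[2][2] = 2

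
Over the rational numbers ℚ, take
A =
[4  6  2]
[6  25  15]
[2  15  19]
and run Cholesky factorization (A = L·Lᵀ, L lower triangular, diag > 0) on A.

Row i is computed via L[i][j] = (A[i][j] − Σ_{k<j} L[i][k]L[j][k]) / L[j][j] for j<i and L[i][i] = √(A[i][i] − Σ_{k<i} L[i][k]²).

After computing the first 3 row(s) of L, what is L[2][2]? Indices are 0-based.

Step 1: L[0][0] = √(4) = 2.
  L[1][0] = (6) / L[0][0] = 3.
Step 2: L[1][1] = √(16) = 4.
  L[2][0] = (2) / L[0][0] = 1.
  L[2][1] = (12) / L[1][1] = 3.
Step 3: L[2][2] = √(9) = 3.

L[2][2] = 3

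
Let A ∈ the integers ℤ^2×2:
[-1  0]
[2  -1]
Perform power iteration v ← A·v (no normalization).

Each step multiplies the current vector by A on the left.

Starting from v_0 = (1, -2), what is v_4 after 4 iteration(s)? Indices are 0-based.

v_0 = (1, -2).
v_1 = A·v_0 = (-1, 4).
v_2 = A·v_1 = (1, -6).
v_3 = A·v_2 = (-1, 8).
v_4 = A·v_3 = (1, -10).

v_4 = (1, -10)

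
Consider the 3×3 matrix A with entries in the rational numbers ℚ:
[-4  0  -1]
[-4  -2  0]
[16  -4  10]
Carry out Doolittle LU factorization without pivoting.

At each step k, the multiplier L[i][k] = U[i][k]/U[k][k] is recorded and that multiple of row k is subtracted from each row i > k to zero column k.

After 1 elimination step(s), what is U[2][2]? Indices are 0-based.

U[2][2] = 6

[col 0] pivot -4
  R1 -= 1*R0 → (0, -2, 1)  (L[1][0] := 1)
  R2 -= -4*R0 → (0, -4, 6)  (L[2][0] := -4)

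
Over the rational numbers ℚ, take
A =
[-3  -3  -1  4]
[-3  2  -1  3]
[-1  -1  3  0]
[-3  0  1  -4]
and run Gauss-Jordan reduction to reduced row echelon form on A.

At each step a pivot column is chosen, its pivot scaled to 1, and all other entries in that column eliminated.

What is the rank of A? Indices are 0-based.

[1] R0 /= -3  ⇒  (1, 1, 1/3, -4/3)
     R1 -= -3·R0  ⇒  (0, 5, 0, -1)
     R2 -= -1·R0  ⇒  (0, 0, 10/3, -4/3)
     R3 -= -3·R0  ⇒  (0, 3, 2, -8)
[2] R1 /= 5  ⇒  (0, 1, 0, -1/5)
     R0 -= 1·R1  ⇒  (1, 0, 1/3, -17/15)
     R3 -= 3·R1  ⇒  (0, 0, 2, -37/5)
[3] R2 /= 10/3  ⇒  (0, 0, 1, -2/5)
     R0 -= 1/3·R2  ⇒  (1, 0, 0, -1)
     R3 -= 2·R2  ⇒  (0, 0, 0, -33/5)
[4] R3 /= -33/5  ⇒  (0, 0, 0, 1)
     R0 -= -1·R3  ⇒  (1, 0, 0, 0)
     R1 -= -1/5·R3  ⇒  (0, 1, 0, 0)
     R2 -= -2/5·R3  ⇒  (0, 0, 1, 0)

rank = 4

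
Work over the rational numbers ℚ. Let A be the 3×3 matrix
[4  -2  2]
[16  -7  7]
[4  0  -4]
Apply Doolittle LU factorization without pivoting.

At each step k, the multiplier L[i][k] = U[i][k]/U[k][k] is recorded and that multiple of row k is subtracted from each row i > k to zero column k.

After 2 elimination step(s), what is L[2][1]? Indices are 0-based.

L[2][1] = 2

Step 1: pivot at (0,0) is 4.
  row1 ← row1 − (4)·row0  ⇒  L[1][0]=4, U row1=(0, 1, -1)
  row2 ← row2 − (1)·row0  ⇒  L[2][0]=1, U row2=(0, 2, -6)
Step 2: pivot at (1,1) is 1.
  row2 ← row2 − (2)·row1  ⇒  L[2][1]=2, U row2=(0, 0, -4)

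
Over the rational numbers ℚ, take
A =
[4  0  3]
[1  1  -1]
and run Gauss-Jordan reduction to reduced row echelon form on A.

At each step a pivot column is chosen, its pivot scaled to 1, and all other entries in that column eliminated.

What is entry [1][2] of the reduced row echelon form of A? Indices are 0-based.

M[1][2] = -7/4

pivot(0,0)=4: scale R0 → (1, 0, 3/4)
  clear (1,0): R1 −= (1)R0 → (0, 1, -7/4)
pivot(1,1)=1: scale R1 → (0, 1, -7/4)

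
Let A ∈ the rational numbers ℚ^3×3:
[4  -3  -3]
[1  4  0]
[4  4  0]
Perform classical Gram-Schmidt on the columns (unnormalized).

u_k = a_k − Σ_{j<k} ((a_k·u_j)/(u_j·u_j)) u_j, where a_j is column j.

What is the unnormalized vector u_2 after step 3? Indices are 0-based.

Step 1: u_0 = a_0 = (4, 1, 4).
Step 2: u_1 = a_1 − (8/33)·u_0 = (-131/33, 124/33, 100/33).
Step 3: u_2 = a_2 − (-4/11)·u_0 − (393/1289)·u_1 = (-432/1289, -1008/1289, 684/1289).

u_2 = (-432/1289, -1008/1289, 684/1289)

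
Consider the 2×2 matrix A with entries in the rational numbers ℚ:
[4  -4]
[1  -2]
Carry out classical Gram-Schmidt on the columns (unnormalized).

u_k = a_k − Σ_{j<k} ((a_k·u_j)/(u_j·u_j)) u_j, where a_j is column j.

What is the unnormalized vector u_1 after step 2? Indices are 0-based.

u_1 = (4/17, -16/17)

Step 1: u_0 = a_0 = (4, 1).
Step 2: u_1 = a_1 − (-18/17)·u_0 = (4/17, -16/17).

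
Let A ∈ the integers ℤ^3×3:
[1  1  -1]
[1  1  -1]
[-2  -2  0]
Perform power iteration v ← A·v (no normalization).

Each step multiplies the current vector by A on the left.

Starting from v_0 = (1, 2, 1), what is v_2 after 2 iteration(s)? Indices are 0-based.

v_0 = (1, 2, 1).
v_1 = A·v_0 = (2, 2, -6).
v_2 = A·v_1 = (10, 10, -8).

v_2 = (10, 10, -8)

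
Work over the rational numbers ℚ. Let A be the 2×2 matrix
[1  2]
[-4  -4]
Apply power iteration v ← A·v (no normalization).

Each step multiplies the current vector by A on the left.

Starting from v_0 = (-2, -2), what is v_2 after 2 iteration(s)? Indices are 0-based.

v_0 = (-2, -2).
v_1 = A·v_0 = (-6, 16).
v_2 = A·v_1 = (26, -40).

v_2 = (26, -40)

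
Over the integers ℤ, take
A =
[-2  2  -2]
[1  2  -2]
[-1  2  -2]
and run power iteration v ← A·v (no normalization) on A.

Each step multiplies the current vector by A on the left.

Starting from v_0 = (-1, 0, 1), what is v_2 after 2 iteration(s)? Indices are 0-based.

v_0 = (-1, 0, 1).
v_1 = A·v_0 = (0, -3, -1).
v_2 = A·v_1 = (-4, -4, -4).

v_2 = (-4, -4, -4)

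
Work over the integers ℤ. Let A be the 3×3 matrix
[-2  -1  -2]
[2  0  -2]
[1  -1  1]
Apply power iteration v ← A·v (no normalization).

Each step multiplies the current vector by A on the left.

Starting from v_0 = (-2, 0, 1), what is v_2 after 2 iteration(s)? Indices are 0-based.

v_0 = (-2, 0, 1).
v_1 = A·v_0 = (2, -6, -1).
v_2 = A·v_1 = (4, 6, 7).

v_2 = (4, 6, 7)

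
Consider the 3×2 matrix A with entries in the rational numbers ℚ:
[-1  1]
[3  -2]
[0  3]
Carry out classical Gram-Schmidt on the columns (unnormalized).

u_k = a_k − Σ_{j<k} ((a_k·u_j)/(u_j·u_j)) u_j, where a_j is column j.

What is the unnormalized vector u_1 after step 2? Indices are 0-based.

u_1 = (3/10, 1/10, 3)

Step 1: u_0 = a_0 = (-1, 3, 0).
Step 2: u_1 = a_1 − (-7/10)·u_0 = (3/10, 1/10, 3).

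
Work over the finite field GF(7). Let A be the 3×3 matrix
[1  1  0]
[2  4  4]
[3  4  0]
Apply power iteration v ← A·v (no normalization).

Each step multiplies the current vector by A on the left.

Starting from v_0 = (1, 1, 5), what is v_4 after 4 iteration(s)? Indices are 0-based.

v_0 = (1, 1, 5).
v_1 = A·v_0 = (2, 5, 0).
v_2 = A·v_1 = (0, 3, 5).
v_3 = A·v_2 = (3, 4, 5).
v_4 = A·v_3 = (0, 0, 4).

v_4 = (0, 0, 4)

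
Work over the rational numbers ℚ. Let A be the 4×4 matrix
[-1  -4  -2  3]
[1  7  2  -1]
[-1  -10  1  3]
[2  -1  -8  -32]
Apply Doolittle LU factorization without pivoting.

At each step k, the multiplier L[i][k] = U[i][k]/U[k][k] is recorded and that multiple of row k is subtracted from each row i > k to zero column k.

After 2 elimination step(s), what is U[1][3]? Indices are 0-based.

U[1][3] = 2

Step 1: pivot at (0,0) is -1.
  row1 ← row1 − (-1)·row0  ⇒  L[1][0]=-1, U row1=(0, 3, 0, 2)
  row2 ← row2 − (1)·row0  ⇒  L[2][0]=1, U row2=(0, -6, 3, 0)
  row3 ← row3 − (-2)·row0  ⇒  L[3][0]=-2, U row3=(0, -9, -12, -26)
Step 2: pivot at (1,1) is 3.
  row2 ← row2 − (-2)·row1  ⇒  L[2][1]=-2, U row2=(0, 0, 3, 4)
  row3 ← row3 − (-3)·row1  ⇒  L[3][1]=-3, U row3=(0, 0, -12, -20)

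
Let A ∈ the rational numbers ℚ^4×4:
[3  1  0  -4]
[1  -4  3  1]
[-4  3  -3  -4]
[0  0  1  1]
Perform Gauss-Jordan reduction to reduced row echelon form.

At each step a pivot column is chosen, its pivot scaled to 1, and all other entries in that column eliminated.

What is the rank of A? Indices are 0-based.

[1] R0 /= 3  ⇒  (1, 1/3, 0, -4/3)
     R1 -= 1·R0  ⇒  (0, -13/3, 3, 7/3)
     R2 -= -4·R0  ⇒  (0, 13/3, -3, -28/3)
[2] R1 /= -13/3  ⇒  (0, 1, -9/13, -7/13)
     R0 -= 1/3·R1  ⇒  (1, 0, 3/13, -15/13)
     R2 -= 13/3·R1  ⇒  (0, 0, 0, -7)
[3] R2 <-> R3
[3] R2 /= 1  ⇒  (0, 0, 1, 1)
     R0 -= 3/13·R2  ⇒  (1, 0, 0, -18/13)
     R1 -= -9/13·R2  ⇒  (0, 1, 0, 2/13)
[4] R3 /= -7  ⇒  (0, 0, 0, 1)
     R0 -= -18/13·R3  ⇒  (1, 0, 0, 0)
     R1 -= 2/13·R3  ⇒  (0, 1, 0, 0)
     R2 -= 1·R3  ⇒  (0, 0, 1, 0)

rank = 4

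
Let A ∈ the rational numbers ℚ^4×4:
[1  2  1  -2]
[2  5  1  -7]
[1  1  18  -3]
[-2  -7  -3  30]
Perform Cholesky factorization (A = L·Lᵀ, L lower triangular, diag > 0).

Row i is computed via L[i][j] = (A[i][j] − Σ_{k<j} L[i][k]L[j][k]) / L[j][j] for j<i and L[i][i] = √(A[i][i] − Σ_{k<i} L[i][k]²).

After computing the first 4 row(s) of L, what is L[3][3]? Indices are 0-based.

Step 1: L[0][0] = √(1) = 1.
  L[1][0] = (2) / L[0][0] = 2.
Step 2: L[1][1] = √(1) = 1.
  L[2][0] = (1) / L[0][0] = 1.
  L[2][1] = (-1) / L[1][1] = -1.
Step 3: L[2][2] = √(16) = 4.
  L[3][0] = (-2) / L[0][0] = -2.
  L[3][1] = (-3) / L[1][1] = -3.
  L[3][2] = (-4) / L[2][2] = -1.
Step 4: L[3][3] = √(16) = 4.

L[3][3] = 4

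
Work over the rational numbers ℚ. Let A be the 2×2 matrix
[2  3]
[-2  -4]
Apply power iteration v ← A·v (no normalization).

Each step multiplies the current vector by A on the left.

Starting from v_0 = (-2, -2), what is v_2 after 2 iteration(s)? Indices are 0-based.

v_0 = (-2, -2).
v_1 = A·v_0 = (-10, 12).
v_2 = A·v_1 = (16, -28).

v_2 = (16, -28)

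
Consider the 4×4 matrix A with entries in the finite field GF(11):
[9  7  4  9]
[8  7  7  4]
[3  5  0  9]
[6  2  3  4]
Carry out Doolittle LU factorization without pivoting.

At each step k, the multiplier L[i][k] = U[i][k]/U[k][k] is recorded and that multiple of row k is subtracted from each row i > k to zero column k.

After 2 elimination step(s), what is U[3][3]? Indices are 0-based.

U[3][3] = 0

k=0: U[0][0]=9
  eliminate (1,0): mult=7, new row 1: (0, 2, 1, 7); set L[1][0]=7
  eliminate (2,0): mult=4, new row 2: (0, 10, 6, 6); set L[2][0]=4
  eliminate (3,0): mult=8, new row 3: (0, 1, 4, 9); set L[3][0]=8
k=1: U[1][1]=2
  eliminate (2,1): mult=5, new row 2: (0, 0, 1, 4); set L[2][1]=5
  eliminate (3,1): mult=6, new row 3: (0, 0, 9, 0); set L[3][1]=6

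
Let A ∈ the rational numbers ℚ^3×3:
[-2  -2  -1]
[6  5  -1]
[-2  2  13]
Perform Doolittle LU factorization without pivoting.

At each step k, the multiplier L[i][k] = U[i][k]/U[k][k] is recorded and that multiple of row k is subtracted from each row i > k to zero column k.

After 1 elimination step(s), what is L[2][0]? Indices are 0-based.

L[2][0] = 1

k=0: U[0][0]=-2
  eliminate (1,0): mult=-3, new row 1: (0, -1, -4); set L[1][0]=-3
  eliminate (2,0): mult=1, new row 2: (0, 4, 14); set L[2][0]=1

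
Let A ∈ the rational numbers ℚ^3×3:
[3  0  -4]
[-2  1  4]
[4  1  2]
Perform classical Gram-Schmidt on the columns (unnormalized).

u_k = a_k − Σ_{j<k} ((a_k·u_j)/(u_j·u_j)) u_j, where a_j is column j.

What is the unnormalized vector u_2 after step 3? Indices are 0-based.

Step 1: u_0 = a_0 = (3, -2, 4).
Step 2: u_1 = a_1 − (2/29)·u_0 = (-6/29, 33/29, 21/29).
Step 3: u_2 = a_2 − (-12/29)·u_0 − (11/3)·u_1 = (-2, -1, 1).

u_2 = (-2, -1, 1)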